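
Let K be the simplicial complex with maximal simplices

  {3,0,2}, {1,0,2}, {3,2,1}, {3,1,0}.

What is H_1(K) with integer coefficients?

H_1 = 0.

Fix the vertex order 0 < 1 < 2 < 3 and write every simplex with vertices in increasing order. Then dim K = 2 and the simplices of K are:

  0-simplices (4): [0], [1], [2], [3]
  1-simplices (6): [0,1], [0,2], [0,3], [1,2], [1,3], [2,3]
  2-simplices (4): [0,1,2], [0,1,3], [0,2,3], [1,2,3]

Hence C_0 ≅ Z^4, C_1 ≅ Z^6, C_2 ≅ Z^4.

∂_1: C_1 → C_0 sends each edge [p,q] (with p < q) to q − p. For instance
  ∂[2,3] = [3] − [2].
This gives a 4×6 integer matrix of rank 3; reducing to Smith normal form yields diagonal entries (1,1,1).

∂_2: C_2 → C_1 sends each 2-simplex [p,q,r] to [q,r] − [p,r] + [p,q]. For instance
  ∂[0,1,3] = [1,3] − [0,3] + [0,1],
  ∂[0,1,2] = [1,2] − [0,2] + [0,1].
As a 6×4 matrix over Z this has rank 3, with invariant factors (1,1,1).

Now H_k = ker ∂_k / im ∂_{k+1}, so:

  H_1: rank ker ∂_1 − rank ∂_2 = (6 − 3) − 3 = 0, and the invariant factors of ∂_2 are all 1, so H_1 ≅ 0.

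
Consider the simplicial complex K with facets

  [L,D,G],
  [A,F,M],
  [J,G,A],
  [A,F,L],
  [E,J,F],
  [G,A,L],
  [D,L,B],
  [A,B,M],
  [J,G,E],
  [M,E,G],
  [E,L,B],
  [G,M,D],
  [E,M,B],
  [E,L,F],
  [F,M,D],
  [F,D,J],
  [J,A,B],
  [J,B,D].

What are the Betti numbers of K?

b_0 = 1, b_1 = 2, b_2 = 1.

K has 9 vertices, 27 edges, 18 triangles.
rank ∂_0 = 0, rank ∂_1 = 8 ⇒ b_0 = 9 − 0 − 8 = 1; all invariant factors of ∂_1 are 1 so no torsion. So H_0 ≅ Z.
rank ∂_1 = 8, rank ∂_2 = 17 ⇒ b_1 = 27 − 8 − 17 = 2; all invariant factors of ∂_2 are 1 so no torsion. So H_1 ≅ Z^2.
rank ∂_2 = 17, rank ∂_3 = 0 ⇒ b_2 = 18 − 17 − 0 = 1. So H_2 ≅ Z.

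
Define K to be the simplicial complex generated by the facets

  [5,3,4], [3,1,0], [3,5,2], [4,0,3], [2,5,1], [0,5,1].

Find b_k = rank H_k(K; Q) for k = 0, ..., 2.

b_0 = 1, b_1 = 1, b_2 = 0.

We work with the vertex ordering 0 < 1 < 2 < 3 < 4 < 5. The simplices of K, each written with vertices in increasing order, are:

  0-simplices (6): [0], [1], [2], [3], [4], [5]
  1-simplices (12): [0,1], [0,3], [0,4], [0,5], [1,2], [1,3], [1,5], [2,3], [2,5], [3,4], [3,5], [4,5]
  2-simplices (6): [0,1,3], [0,1,5], [0,3,4], [1,2,5], [2,3,5], [3,4,5]

so the chain groups are C_0 ≅ Z^6, C_1 ≅ Z^12, C_2 ≅ Z^6.

∂_1: C_1 → C_0 sends each edge [p,q] (with p < q) to q − p. For instance
  ∂[2,3] = [3] − [2].
The 6×12 boundary matrix has rank 5 and Smith normal form diag(1,1,1,1,1).

The boundary map ∂_2: C_2 → C_1 acts by ∂[p,q,r] = [q,r] − [p,r] + [p,q]. For instance
  ∂[1,2,5] = [2,5] − [1,5] + [1,2],
  ∂[0,3,4] = [3,4] − [0,4] + [0,3].
The 12×6 boundary matrix has rank 6 and Smith normal form diag(1,1,1,1,1,1).

Computing H_k = (kernel of ∂_k) / (image of ∂_{k+1}):

  H_0: rank C_0 − rank ∂_1 = 6 − 5 = 1, and the invariant factors of ∂_1 are all 1, so H_0 = Z.
  H_1: rank ker ∂_1 − rank ∂_2 = (12 − 5) − 6 = 1, and the invariant factors of ∂_2 are all 1, so H_1 = Z.
  H_2: rank ker ∂_2 − rank ∂_3 = (6 − 6) − 0 = 0, and there is no ∂_3, so H_2 = 0.

(K is a triangulation of the cylinder S^1 x I.)

Hence the Betti numbers are b_0 = 1, b_1 = 1, b_2 = 0.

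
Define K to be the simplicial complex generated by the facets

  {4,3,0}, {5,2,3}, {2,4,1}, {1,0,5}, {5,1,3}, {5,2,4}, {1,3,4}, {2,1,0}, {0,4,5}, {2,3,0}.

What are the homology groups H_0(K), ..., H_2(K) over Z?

H_0 = Z,  H_1 = Z/2,  H_2 = 0.

We work with the vertex ordering 0 < 1 < 2 < 3 < 4 < 5. The simplices of K, each written with vertices in increasing order, are:

  0-simplices (6): [0], [1], [2], [3], [4], [5]
  1-simplices (15): [0,1], [0,2], [0,3], [0,4], [0,5], [1,2], [1,3], [1,4], [1,5], [2,3], [2,4], [2,5], [3,4], [3,5], [4,5]
  2-simplices (10): [0,1,2], [0,1,5], [0,2,3], [0,3,4], [0,4,5], [1,2,4], [1,3,4], [1,3,5], [2,3,5], [2,4,5]

Hence C_0 ≅ Z^6, C_1 ≅ Z^15, C_2 ≅ Z^10.

The boundary map ∂_1: C_1 → C_0 sends each edge [p,q] (with p < q) to q − p. For instance
  ∂[2,5] = [5] − [2].
This gives a 6×15 integer matrix of rank 5; reducing to Smith normal form yields diagonal entries (1,1,1,1,1).

Boundary ∂_2: C_2 → C_1 sends each 2-simplex [p,q,r] to [q,r] − [p,r] + [p,q]. For instance
  ∂[1,2,4] = [2,4] − [1,4] + [1,2],
  ∂[0,4,5] = [4,5] − [0,5] + [0,4].
As a 15×10 matrix over Z this has rank 10, with invariant factors (1,1,1,1,1,1,1,1,1,2).

From H_k ≅ ker(∂_k) / im(∂_{k+1}) we obtain:

  H_0: rank C_0 − rank ∂_1 = 6 − 5 = 1, and the invariant factors of ∂_1 are all 1, so H_0 = Z.
  H_1: rank ker ∂_1 − rank ∂_2 = (15 − 5) − 10 = 0, and ∂_2 has invariant factor 2 > 1, so H_1 = Z/2.
  H_2: rank ker ∂_2 − rank ∂_3 = (10 − 10) − 0 = 0, and there is no ∂_3, so H_2 = 0.

As a check, the Euler characteristic is 6 − 15 + 10 = 1, which agrees with 1 − 0 + 0 = 1.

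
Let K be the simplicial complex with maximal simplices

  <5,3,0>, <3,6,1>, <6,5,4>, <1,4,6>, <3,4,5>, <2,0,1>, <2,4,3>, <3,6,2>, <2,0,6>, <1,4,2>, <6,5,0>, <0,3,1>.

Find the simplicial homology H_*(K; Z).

H_0 ≅ Z,  H_1 ≅ Z_2,  H_2 = 0.

Take the total order 0 < 1 < 2 < 3 < 4 < 5 < 6 on the vertex set. Then K (dimension 2) consists of the simplices:

  0-simplices (7): [0], [1], [2], [3], [4], [5], [6]
  1-simplices (18): [0,1], [0,2], [0,3], [0,5], [0,6], [1,2], [1,3], [1,4], [1,6], [2,3], [2,4], [2,6], [3,4], [3,5], [3,6], [4,5], [4,6], [5,6]
  2-simplices (12): [0,1,2], [0,1,3], [0,2,6], [0,3,5], [0,5,6], [1,2,4], [1,3,6], [1,4,6], [2,3,4], [2,3,6], [3,4,5], [4,5,6]

Hence C_0 ≅ Z^7, C_1 ≅ Z^18, C_2 ≅ Z^12.

The boundary map ∂_1: C_1 → C_0 is given by ∂[p,q] = [q] − [p].
The resulting 7×18 matrix has rank 6, and its Smith normal form has invariant factors (1,1,1,1,1,1).

Boundary ∂_2: C_2 → C_1 sends each 2-simplex [p,q,r] to [q,r] − [p,r] + [p,q]. For instance
  ∂[0,1,2] = [1,2] − [0,2] + [0,1],
  ∂[0,1,3] = [1,3] − [0,3] + [0,1].
This gives a 18×12 integer matrix of rank 12; reducing to Smith normal form yields diagonal entries (1,1,1,1,1,1,1,1,1,1,1,2).

Now H_k = ker ∂_k / im ∂_{k+1}, so:

  H_0: rank C_0 − rank ∂_1 = 7 − 6 = 1, and the invariant factors of ∂_1 are all 1, so H_0 ≅ Z.
  H_1: rank ker ∂_1 − rank ∂_2 = (18 − 6) − 12 = 0, and ∂_2 has invariant factor 2 > 1, so H_1 ≅ Z_2.
  H_2: rank ker ∂_2 − rank ∂_3 = (12 − 12) − 0 = 0, and there is no ∂_3, so H_2 ≅ 0.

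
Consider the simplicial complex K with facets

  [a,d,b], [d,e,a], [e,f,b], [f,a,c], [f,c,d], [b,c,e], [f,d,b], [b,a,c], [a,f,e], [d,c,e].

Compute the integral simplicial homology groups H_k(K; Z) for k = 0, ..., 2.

We work with the vertex ordering a < b < c < d < e < f. The simplices of K, each written with vertices in increasing order, are:

  0-simplices (6): a, b, c, d, e, f
  1-simplices (15): ab, ac, ad, ae, af, bc, bd, be, bf, cd, ce, cf, de, df, ef
  2-simplices (10): abc, abd, acf, ade, aef, bce, bdf, bef, cde, cdf

giving chain groups C_0 ≅ Z^6, C_1 ≅ Z^15, C_2 ≅ Z^10.

The boundary map ∂_1: C_1 → C_0 maps an edge to its endpoints' difference, ∂[p,q] = q − p. For instance
  ∂af = f − a.
As a 6×15 matrix over Z this has rank 5, with invariant factors (1,1,1,1,1).

The boundary map ∂_2: C_2 → C_1 sends each 2-simplex [p,q,r] to [q,r] − [p,r] + [p,q]. For instance
  ∂ade = de − ae + ad,
  ∂cde = de − ce + cd.
As a 15×10 matrix over Z this has rank 10, with invariant factors (1,1,1,1,1,1,1,1,1,2).

Reading off H_k = ker ∂_k / im ∂_{k+1}:

  H_0: rank C_0 − rank ∂_1 = 6 − 5 = 1, and the invariant factors of ∂_1 are all 1, so H_0 = Z.
  H_1: rank ker ∂_1 − rank ∂_2 = (15 − 5) − 10 = 0, and ∂_2 has invariant factor 2 > 1, so H_1 = Z/2.
  H_2: rank ker ∂_2 − rank ∂_3 = (10 − 10) − 0 = 0, and there is no ∂_3, so H_2 = 0.

As a check, the Euler characteristic is 6 − 15 + 10 = 1, which agrees with 1 − 0 + 0 = 1.

H_0 = Z,  H_1 = Z/2,  H_2 = 0.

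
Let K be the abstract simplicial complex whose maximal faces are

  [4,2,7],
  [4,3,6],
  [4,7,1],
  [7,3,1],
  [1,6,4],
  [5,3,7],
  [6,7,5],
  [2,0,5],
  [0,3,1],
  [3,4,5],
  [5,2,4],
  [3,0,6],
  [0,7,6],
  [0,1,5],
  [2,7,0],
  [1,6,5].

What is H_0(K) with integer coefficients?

Fix the vertex order 0 < 1 < 2 < 3 < 4 < 5 < 6 < 7 and write every simplex with vertices in increasing order. Then dim K = 2 and the simplices of K are:

  0-simplices (8): [0], [1], [2], [3], [4], [5], [6], [7]
  1-simplices (24): (24 of them)
  2-simplices (16): [0,1,3], [0,1,5], [0,2,5], [0,2,7], [0,3,6], [0,6,7], [1,3,7], [1,4,6], [1,4,7], [1,5,6], [2,4,5], [2,4,7], [3,4,5], [3,4,6], [3,5,7], [5,6,7]

giving chain groups C_0 ≅ Z^8, C_1 ≅ Z^24, C_2 ≅ Z^16.

∂_1: C_1 → C_0 maps an edge to its endpoints' difference, ∂[p,q] = q − p.
As a 8×24 matrix over Z this has rank 7, with invariant factors (1,1,1,1,1,1,1).

The boundary map ∂_2: C_2 → C_1 maps a triangle to the signed sum of its edges. For instance
  ∂[0,2,7] = [2,7] − [0,7] + [0,2],
  ∂[1,4,7] = [4,7] − [1,7] + [1,4].
The 24×16 boundary matrix has rank 15 and Smith normal form diag(1,1,1,1,1,1,1,1,1,1,1,1,1,1,1).

Now H_k = ker ∂_k / im ∂_{k+1}, so:

  H_0: rank C_0 − rank ∂_1 = 8 − 7 = 1, and the invariant factors of ∂_1 are all 1, so H_0 ≅ Z.

(K is a triangulation of the torus T^2.)

H_0 = Z.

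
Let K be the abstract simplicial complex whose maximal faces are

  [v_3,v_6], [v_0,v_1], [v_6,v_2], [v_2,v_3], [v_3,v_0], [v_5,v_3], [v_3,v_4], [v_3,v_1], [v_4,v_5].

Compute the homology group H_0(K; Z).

Take the total order v_0 < v_1 < v_2 < v_3 < v_4 < v_5 < v_6 on the vertex set. Then K (dimension 1) consists of the simplices:

  0-simplices (7): [v_0], [v_1], [v_2], [v_3], [v_4], [v_5], [v_6]
  1-simplices (9): [v_0,v_1], [v_0,v_3], [v_1,v_3], [v_2,v_3], [v_2,v_6], [v_3,v_4], [v_3,v_5], [v_3,v_6], [v_4,v_5]

so the chain groups are C_0 ≅ Z^7, C_1 ≅ Z^9.

The boundary map ∂_1: C_1 → C_0 is given by ∂[p,q] = [q] − [p]. For instance
  ∂[v_0,v_1] = [v_1] − [v_0].
The 7×9 boundary matrix has rank 6 and Smith normal form diag(1,1,1,1,1,1).

Computing H_k = (kernel of ∂_k) / (image of ∂_{k+1}):

  H_0: rank C_0 − rank ∂_1 = 7 − 6 = 1, and the invariant factors of ∂_1 are all 1, so H_0 ≅ Z.

H_0 ≅ Z.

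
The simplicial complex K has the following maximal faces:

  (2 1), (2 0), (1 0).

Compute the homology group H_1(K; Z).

H_1 = Z.

Take the total order 0 < 1 < 2 on the vertex set. Then K (dimension 1) consists of the simplices:

  0-simplices (3): [0], [1], [2]
  1-simplices (3): [0,1], [0,2], [1,2]

so the chain groups are C_0 ≅ Z^3, C_1 ≅ Z^3.

Boundary ∂_1: C_1 → C_0 maps an edge to its endpoints' difference, ∂[p,q] = q − p. For instance
  ∂[0,2] = [2] − [0].
As a 3×3 matrix over Z this has rank 2, with invariant factors (1,1).

Now H_k = ker ∂_k / im ∂_{k+1}, so:

  H_1: rank ker ∂_1 − rank ∂_2 = (3 − 2) − 0 = 1, and there is no ∂_2, so H_1 = Z.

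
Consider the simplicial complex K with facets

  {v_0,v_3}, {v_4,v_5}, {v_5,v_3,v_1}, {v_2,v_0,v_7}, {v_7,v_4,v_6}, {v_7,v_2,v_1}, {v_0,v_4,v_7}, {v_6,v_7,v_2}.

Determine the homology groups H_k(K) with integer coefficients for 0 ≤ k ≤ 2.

H_0 ≅ Z,  H_1 ≅ Z^2,  H_2 = 0.

Order the vertices as v_0 < v_1 < v_2 < v_3 < v_4 < v_5 < v_6 < v_7. Listing each simplex with vertices in this order, K has dimension 2 with simplices:

  0-simplices (8): [v_0], [v_1], [v_2], [v_3], [v_4], [v_5], [v_6], [v_7]
  1-simplices (15): (15 of them)
  2-simplices (6): [v_0,v_2,v_7], [v_0,v_4,v_7], [v_1,v_2,v_7], [v_1,v_3,v_5], [v_2,v_6,v_7], [v_4,v_6,v_7]

Hence C_0 ≅ Z^8, C_1 ≅ Z^15, C_2 ≅ Z^6.

∂_1: C_1 → C_0 maps an edge to its endpoints' difference, ∂[p,q] = q − p.
The 8×15 boundary matrix has rank 7 and Smith normal form diag(1,1,1,1,1,1,1).

Boundary ∂_2: C_2 → C_1 sends each 2-simplex [p,q,r] to [q,r] − [p,r] + [p,q]. For instance
  ∂[v_0,v_2,v_7] = [v_2,v_7] − [v_0,v_7] + [v_0,v_2],
  ∂[v_2,v_6,v_7] = [v_6,v_7] − [v_2,v_7] + [v_2,v_6].
The resulting 15×6 matrix has rank 6, and its Smith normal form has invariant factors (1,1,1,1,1,1).

Reading off H_k = ker ∂_k / im ∂_{k+1}:

  H_0: rank C_0 − rank ∂_1 = 8 − 7 = 1, and the invariant factors of ∂_1 are all 1, so H_0 = Z.
  H_1: rank ker ∂_1 − rank ∂_2 = (15 − 7) − 6 = 2, and the invariant factors of ∂_2 are all 1, so H_1 = Z^2.
  H_2: rank ker ∂_2 − rank ∂_3 = (6 − 6) − 0 = 0, and there is no ∂_3, so H_2 = 0.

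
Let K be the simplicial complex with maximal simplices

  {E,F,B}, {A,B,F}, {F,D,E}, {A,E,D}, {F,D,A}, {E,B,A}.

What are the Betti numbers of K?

Fix the vertex order A < B < D < E < F and write every simplex with vertices in increasing order. Then dim K = 2 and the simplices of K are:

  0-simplices (5): A, B, D, E, F
  1-simplices (9): AB, AD, AE, AF, BE, BF, DE, DF, EF
  2-simplices (6): ABE, ABF, ADE, ADF, BEF, DEF

giving chain groups C_0 ≅ Z^5, C_1 ≅ Z^9, C_2 ≅ Z^6.

Boundary ∂_1: C_1 → C_0 sends each edge [p,q] (with p < q) to q − p. For instance
  ∂EF = F − E.
This gives a 5×9 integer matrix of rank 4; reducing to Smith normal form yields diagonal entries (1,1,1,1).

∂_2: C_2 → C_1 acts by ∂[p,q,r] = [q,r] − [p,r] + [p,q]. For instance
  ∂BEF = EF − BF + BE,
  ∂ABE = BE − AE + AB.
This gives a 9×6 integer matrix of rank 5; reducing to Smith normal form yields diagonal entries (1,1,1,1,1).

Computing H_k = (kernel of ∂_k) / (image of ∂_{k+1}):

  H_0: rank C_0 − rank ∂_1 = 5 − 4 = 1, and the invariant factors of ∂_1 are all 1, so H_0 = Z.
  H_1: rank ker ∂_1 − rank ∂_2 = (9 − 4) − 5 = 0, and the invariant factors of ∂_2 are all 1, so H_1 = 0.
  H_2: rank ker ∂_2 − rank ∂_3 = (6 − 5) − 0 = 1, and there is no ∂_3, so H_2 = Z.

(K is a triangulation of the 2-sphere S^2.)

Hence the Betti numbers are b_0 = 1, b_1 = 0, b_2 = 1.

b_0 = 1, b_1 = 0, b_2 = 1.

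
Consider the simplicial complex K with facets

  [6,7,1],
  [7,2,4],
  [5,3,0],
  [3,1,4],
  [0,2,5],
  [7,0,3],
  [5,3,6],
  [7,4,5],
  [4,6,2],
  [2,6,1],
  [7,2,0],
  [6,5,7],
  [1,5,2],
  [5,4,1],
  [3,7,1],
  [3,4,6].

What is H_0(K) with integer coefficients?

H_0 = Z.

Fix the vertex order 0 < 1 < 2 < 3 < 4 < 5 < 6 < 7 and write every simplex with vertices in increasing order. Then dim K = 2 and the simplices of K are:

  0-simplices (8): [0], [1], [2], [3], [4], [5], [6], [7]
  1-simplices (24): (24 of them)
  2-simplices (16): [0,2,5], [0,2,7], [0,3,5], [0,3,7], [1,2,5], [1,2,6], [1,3,4], [1,3,7], [1,4,5], [1,6,7], [2,4,6], [2,4,7], [3,4,6], [3,5,6], [4,5,7], [5,6,7]

giving chain groups C_0 ≅ Z^8, C_1 ≅ Z^24, C_2 ≅ Z^16.

The boundary map ∂_1: C_1 → C_0 is given by ∂[p,q] = [q] − [p].
As a 8×24 matrix over Z this has rank 7, with invariant factors (1,1,1,1,1,1,1).

∂_2: C_2 → C_1 sends each 2-simplex [p,q,r] to [q,r] − [p,r] + [p,q]. For instance
  ∂[1,6,7] = [6,7] − [1,7] + [1,6],
  ∂[2,4,7] = [4,7] − [2,7] + [2,4].
This gives a 24×16 integer matrix of rank 15; reducing to Smith normal form yields diagonal entries (1,1,1,1,1,1,1,1,1,1,1,1,1,1,1).

From H_k ≅ ker(∂_k) / im(∂_{k+1}) we obtain:

  H_0: rank C_0 − rank ∂_1 = 8 − 7 = 1, and the invariant factors of ∂_1 are all 1, so H_0 ≅ Z.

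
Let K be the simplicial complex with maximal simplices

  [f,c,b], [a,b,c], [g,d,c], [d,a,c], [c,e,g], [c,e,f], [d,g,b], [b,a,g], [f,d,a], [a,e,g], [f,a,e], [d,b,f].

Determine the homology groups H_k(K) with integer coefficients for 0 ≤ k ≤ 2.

We work with the vertex ordering a < b < c < d < e < f < g. The simplices of K, each written with vertices in increasing order, are:

  0-simplices (7): a, b, c, d, e, f, g
  1-simplices (18): ab, ac, ad, ae, af, ag, bc, bd, bf, bg, cd, ce, cf, cg, df, dg, ef, eg
  2-simplices (12): abc, abg, acd, adf, aef, aeg, bcf, bdf, bdg, cdg, cef, ceg

giving chain groups C_0 ≅ Z^7, C_1 ≅ Z^18, C_2 ≅ Z^12.

Boundary ∂_1: C_1 → C_0 sends each edge [p,q] (with p < q) to q − p.
The 7×18 boundary matrix has rank 6 and Smith normal form diag(1,1,1,1,1,1).

∂_2: C_2 → C_1 acts by ∂[p,q,r] = [q,r] − [p,r] + [p,q]. For instance
  ∂bdf = df − bf + bd,
  ∂cdg = dg − cg + cd.
The 18×12 boundary matrix has rank 12 and Smith normal form diag(1,1,1,1,1,1,1,1,1,1,1,2).

From H_k ≅ ker(∂_k) / im(∂_{k+1}) we obtain:

  H_0: rank C_0 − rank ∂_1 = 7 − 6 = 1, and the invariant factors of ∂_1 are all 1, so H_0 ≅ Z.
  H_1: rank ker ∂_1 − rank ∂_2 = (18 − 6) − 12 = 0, and ∂_2 has invariant factor 2 > 1, so H_1 ≅ Z_2.
  H_2: rank ker ∂_2 − rank ∂_3 = (12 − 12) − 0 = 0, and there is no ∂_3, so H_2 ≅ 0.

H_0 ≅ Z,  H_1 ≅ Z_2,  H_2 = 0.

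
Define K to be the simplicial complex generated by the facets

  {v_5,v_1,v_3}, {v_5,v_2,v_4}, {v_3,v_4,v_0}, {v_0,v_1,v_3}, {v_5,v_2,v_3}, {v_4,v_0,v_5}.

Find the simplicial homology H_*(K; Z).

H_0 = Z,  H_1 = Z,  H_2 = 0.

K has 6 vertices, 12 edges, 6 triangles.
rank ∂_0 = 0, rank ∂_1 = 5 ⇒ b_0 = 6 − 0 − 5 = 1; all invariant factors of ∂_1 are 1 so no torsion. So H_0 ≅ Z.
rank ∂_1 = 5, rank ∂_2 = 6 ⇒ b_1 = 12 − 5 − 6 = 1; all invariant factors of ∂_2 are 1 so no torsion. So H_1 ≅ Z.
rank ∂_2 = 6, rank ∂_3 = 0 ⇒ b_2 = 6 − 6 − 0 = 0. So H_2 ≅ 0.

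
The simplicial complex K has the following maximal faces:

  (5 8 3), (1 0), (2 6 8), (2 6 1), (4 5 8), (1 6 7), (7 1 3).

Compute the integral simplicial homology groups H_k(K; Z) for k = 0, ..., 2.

H_0 ≅ Z,  H_1 ≅ Z,  H_2 = 0.

Order the vertices as 0 < 1 < 2 < 3 < 4 < 5 < 6 < 7 < 8. Listing each simplex with vertices in this order, K has dimension 2 with simplices:

  0-simplices (9): [0], [1], [2], [3], [4], [5], [6], [7], [8]
  1-simplices (15): [0,1], [1,2], [1,3], [1,6], [1,7], [2,6], [2,8], [3,5], [3,7], [3,8], [4,5], [4,8], [5,8], [6,7], [6,8]
  2-simplices (6): [1,2,6], [1,3,7], [1,6,7], [2,6,8], [3,5,8], [4,5,8]

giving chain groups C_0 ≅ Z^9, C_1 ≅ Z^15, C_2 ≅ Z^6.

∂_1: C_1 → C_0 sends each edge [p,q] (with p < q) to q − p. For instance
  ∂[1,7] = [7] − [1].
The resulting 9×15 matrix has rank 8, and its Smith normal form has invariant factors (1,1,1,1,1,1,1,1).

The boundary map ∂_2: C_2 → C_1 maps a triangle to the signed sum of its edges. For instance
  ∂[1,6,7] = [6,7] − [1,7] + [1,6],
  ∂[2,6,8] = [6,8] − [2,8] + [2,6].
The 15×6 boundary matrix has rank 6 and Smith normal form diag(1,1,1,1,1,1).

Now H_k = ker ∂_k / im ∂_{k+1}, so:

  H_0: rank C_0 − rank ∂_1 = 9 − 8 = 1, and the invariant factors of ∂_1 are all 1, so H_0 = Z.
  H_1: rank ker ∂_1 − rank ∂_2 = (15 − 8) − 6 = 1, and the invariant factors of ∂_2 are all 1, so H_1 = Z.
  H_2: rank ker ∂_2 − rank ∂_3 = (6 − 6) − 0 = 0, and there is no ∂_3, so H_2 = 0.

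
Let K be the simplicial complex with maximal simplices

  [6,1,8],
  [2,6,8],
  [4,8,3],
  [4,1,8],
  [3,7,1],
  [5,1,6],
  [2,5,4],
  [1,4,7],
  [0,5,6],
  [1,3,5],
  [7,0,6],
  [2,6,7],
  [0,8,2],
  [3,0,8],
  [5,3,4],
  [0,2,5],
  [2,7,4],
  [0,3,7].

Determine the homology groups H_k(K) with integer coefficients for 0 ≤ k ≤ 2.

H_0 = Z,  H_1 = Z ⊕ Z/2,  H_2 = 0.

We work with the vertex ordering 0 < 1 < 2 < 3 < 4 < 5 < 6 < 7 < 8. The simplices of K, each written with vertices in increasing order, are:

  0-simplices (9): [0], [1], [2], [3], [4], [5], [6], [7], [8]
  1-simplices (27): (27 of them)
  2-simplices (18): [0,2,5], [0,2,8], [0,3,7], [0,3,8], [0,5,6], [0,6,7], [1,3,5], [1,3,7], [1,4,7], [1,4,8], [1,5,6], [1,6,8], [2,4,5], [2,4,7], [2,6,7], [2,6,8], [3,4,5], [3,4,8]

Hence C_0 ≅ Z^9, C_1 ≅ Z^27, C_2 ≅ Z^18.

Boundary ∂_1: C_1 → C_0 sends each edge [p,q] (with p < q) to q − p. For instance
  ∂[4,5] = [5] − [4].
As a 9×27 matrix over Z this has rank 8, with invariant factors (1,1,1,1,1,1,1,1).

The boundary map ∂_2: C_2 → C_1 acts by ∂[p,q,r] = [q,r] − [p,r] + [p,q]. For instance
  ∂[1,3,7] = [3,7] − [1,7] + [1,3],
  ∂[0,2,5] = [2,5] − [0,5] + [0,2].
The resulting 27×18 matrix has rank 18, and its Smith normal form has invariant factors (1,1,1,1,1,1,1,1,1,1,1,1,1,1,1,1,1,2).

From H_k ≅ ker(∂_k) / im(∂_{k+1}) we obtain:

  H_0: rank C_0 − rank ∂_1 = 9 − 8 = 1, and the invariant factors of ∂_1 are all 1, so H_0 = Z.
  H_1: rank ker ∂_1 − rank ∂_2 = (27 − 8) − 18 = 1, and ∂_2 has invariant factor 2 > 1, so H_1 = Z ⊕ Z/2.
  H_2: rank ker ∂_2 − rank ∂_3 = (18 − 18) − 0 = 0, and there is no ∂_3, so H_2 = 0.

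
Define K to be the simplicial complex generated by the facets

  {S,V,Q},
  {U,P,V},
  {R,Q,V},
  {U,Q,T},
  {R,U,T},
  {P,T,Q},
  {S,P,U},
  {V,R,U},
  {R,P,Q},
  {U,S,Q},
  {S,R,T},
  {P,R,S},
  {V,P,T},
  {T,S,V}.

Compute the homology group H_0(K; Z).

Fix the vertex order P < Q < R < S < T < U < V and write every simplex with vertices in increasing order. Then dim K = 2 and the simplices of K are:

  0-simplices (7): P, Q, R, S, T, U, V
  1-simplices (21): PQ, PR, PS, PT, PU, PV, QR, QS, QT, QU, QV, RS, RT, RU, RV, ST, SU, SV, TU, TV, UV
  2-simplices (14): PQR, PQT, PRS, PSU, PTV, PUV, QRV, QSU, QSV, QTU, RST, RTU, RUV, STV

Hence C_0 ≅ Z^7, C_1 ≅ Z^21, C_2 ≅ Z^14.

∂_1: C_1 → C_0 is given by ∂[p,q] = [q] − [p].
As a 7×21 matrix over Z this has rank 6, with invariant factors (1,1,1,1,1,1).

The boundary map ∂_2: C_2 → C_1 sends each 2-simplex [p,q,r] to [q,r] − [p,r] + [p,q]. For instance
  ∂PQT = QT − PT + PQ,
  ∂RST = ST − RT + RS.
As a 21×14 matrix over Z this has rank 13, with invariant factors (1,1,1,1,1,1,1,1,1,1,1,1,1).

Reading off H_k = ker ∂_k / im ∂_{k+1}:

  H_0: rank C_0 − rank ∂_1 = 7 − 6 = 1, and the invariant factors of ∂_1 are all 1, so H_0 = Z.

H_0 ≅ Z.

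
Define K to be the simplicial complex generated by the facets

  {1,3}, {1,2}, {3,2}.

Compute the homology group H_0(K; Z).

Order the vertices as 1 < 2 < 3. Listing each simplex with vertices in this order, K has dimension 1 with simplices:

  0-simplices (3): [1], [2], [3]
  1-simplices (3): [1,2], [1,3], [2,3]

giving chain groups C_0 ≅ Z^3, C_1 ≅ Z^3.

The boundary map ∂_1: C_1 → C_0 maps an edge to its endpoints' difference, ∂[p,q] = q − p. For instance
  ∂[2,3] = [3] − [2].
This gives a 3×3 integer matrix of rank 2; reducing to Smith normal form yields diagonal entries (1,1).

Now H_k = ker ∂_k / im ∂_{k+1}, so:

  H_0: rank C_0 − rank ∂_1 = 3 − 2 = 1, and the invariant factors of ∂_1 are all 1, so H_0 ≅ Z.

(K is a triangulation of the circle S^1.)

H_0 = Z.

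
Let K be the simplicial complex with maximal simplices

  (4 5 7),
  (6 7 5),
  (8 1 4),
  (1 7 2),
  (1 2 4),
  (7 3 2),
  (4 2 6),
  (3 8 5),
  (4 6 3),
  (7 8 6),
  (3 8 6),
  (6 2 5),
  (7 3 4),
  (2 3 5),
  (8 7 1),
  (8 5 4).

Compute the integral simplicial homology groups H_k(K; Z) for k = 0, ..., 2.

We work with the vertex ordering 1 < 2 < 3 < 4 < 5 < 6 < 7 < 8. The simplices of K, each written with vertices in increasing order, are:

  0-simplices (8): [1], [2], [3], [4], [5], [6], [7], [8]
  1-simplices (24): (24 of them)
  2-simplices (16): [1,2,4], [1,2,7], [1,4,8], [1,7,8], [2,3,5], [2,3,7], [2,4,6], [2,5,6], [3,4,6], [3,4,7], [3,5,8], [3,6,8], [4,5,7], [4,5,8], [5,6,7], [6,7,8]

Hence C_0 ≅ Z^8, C_1 ≅ Z^24, C_2 ≅ Z^16.

∂_1: C_1 → C_0 sends each edge [p,q] (with p < q) to q − p. For instance
  ∂[4,5] = [5] − [4].
The 8×24 boundary matrix has rank 7 and Smith normal form diag(1,1,1,1,1,1,1).

The boundary map ∂_2: C_2 → C_1 sends each 2-simplex [p,q,r] to [q,r] − [p,r] + [p,q]. For instance
  ∂[1,2,4] = [2,4] − [1,4] + [1,2],
  ∂[4,5,8] = [5,8] − [4,8] + [4,5].
The resulting 24×16 matrix has rank 15, and its Smith normal form has invariant factors (1,1,1,1,1,1,1,1,1,1,1,1,1,1,1).

Computing H_k = (kernel of ∂_k) / (image of ∂_{k+1}):

  H_0: rank C_0 − rank ∂_1 = 8 − 7 = 1, and the invariant factors of ∂_1 are all 1, so H_0 = Z.
  H_1: rank ker ∂_1 − rank ∂_2 = (24 − 7) − 15 = 2, and the invariant factors of ∂_2 are all 1, so H_1 = Z^2.
  H_2: rank ker ∂_2 − rank ∂_3 = (16 − 15) − 0 = 1, and there is no ∂_3, so H_2 = Z.

H_0 = Z,  H_1 = Z^2,  H_2 = Z.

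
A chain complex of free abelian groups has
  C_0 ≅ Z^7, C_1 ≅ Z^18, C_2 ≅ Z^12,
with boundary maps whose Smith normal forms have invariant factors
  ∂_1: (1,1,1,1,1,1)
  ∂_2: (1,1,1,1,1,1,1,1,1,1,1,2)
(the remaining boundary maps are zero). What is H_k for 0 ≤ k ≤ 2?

H_0: b_0 = 7 − 0 − 6 = 1; torsion from ∂_1 factors > 1: none. So H_0 ≅ Z.
H_1: b_1 = 18 − 6 − 12 = 0; torsion from ∂_2 factors > 1: [2]. So H_1 ≅ Z/2.
H_2: b_2 = 12 − 12 − 0 = 0; torsion from ∂_3 factors > 1: none. So H_2 ≅ 0.

H_0 ≅ Z,  H_1 ≅ Z/2,  H_2 = 0.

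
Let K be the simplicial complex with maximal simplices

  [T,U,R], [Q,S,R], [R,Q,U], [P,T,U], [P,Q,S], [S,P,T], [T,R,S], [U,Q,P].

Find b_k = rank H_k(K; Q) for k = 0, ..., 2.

We work with the vertex ordering P < Q < R < S < T < U. The simplices of K, each written with vertices in increasing order, are:

  0-simplices (6): P, Q, R, S, T, U
  1-simplices (12): PQ, PS, PT, PU, QR, QS, QU, RS, RT, RU, ST, TU
  2-simplices (8): PQS, PQU, PST, PTU, QRS, QRU, RST, RTU

giving chain groups C_0 ≅ Z^6, C_1 ≅ Z^12, C_2 ≅ Z^8.

Boundary ∂_1: C_1 → C_0 is given by ∂[p,q] = [q] − [p]. For instance
  ∂QU = U − Q.
The 6×12 boundary matrix has rank 5 and Smith normal form diag(1,1,1,1,1).

∂_2: C_2 → C_1 maps a triangle to the signed sum of its edges. For instance
  ∂QRS = RS − QS + QR,
  ∂PQU = QU − PU + PQ.
The 12×8 boundary matrix has rank 7 and Smith normal form diag(1,1,1,1,1,1,1).

From H_k ≅ ker(∂_k) / im(∂_{k+1}) we obtain:

  H_0: rank C_0 − rank ∂_1 = 6 − 5 = 1, and the invariant factors of ∂_1 are all 1, so H_0 ≅ Z.
  H_1: rank ker ∂_1 − rank ∂_2 = (12 − 5) − 7 = 0, and the invariant factors of ∂_2 are all 1, so H_1 ≅ 0.
  H_2: rank ker ∂_2 − rank ∂_3 = (8 − 7) − 0 = 1, and there is no ∂_3, so H_2 ≅ Z.

(K is a triangulation of the 2-sphere S^2.)

Hence the Betti numbers are b_0 = 1, b_1 = 0, b_2 = 1.

b_0 = 1, b_1 = 0, b_2 = 1.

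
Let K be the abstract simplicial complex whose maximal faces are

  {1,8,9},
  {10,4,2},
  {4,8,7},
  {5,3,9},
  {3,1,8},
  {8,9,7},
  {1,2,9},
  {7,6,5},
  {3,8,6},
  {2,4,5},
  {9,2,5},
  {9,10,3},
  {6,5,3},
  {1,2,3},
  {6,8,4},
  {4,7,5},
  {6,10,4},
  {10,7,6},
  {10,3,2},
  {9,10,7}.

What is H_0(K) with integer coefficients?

H_0 = Z.

Fix the vertex order 1 < 2 < 3 < 4 < 5 < 6 < 7 < 8 < 9 < 10 and write every simplex with vertices in increasing order. Then dim K = 2 and the simplices of K are:

  0-simplices (10): [1], [2], [3], [4], [5], [6], [7], [8], [9], [10]
  1-simplices (30): (30 of them)
  2-simplices (20): (20 of them)

so the chain groups are C_0 ≅ Z^10, C_1 ≅ Z^30, C_2 ≅ Z^20.

∂_1: C_1 → C_0 is given by ∂[p,q] = [q] − [p]. For instance
  ∂[4,8] = [8] − [4].
As a 10×30 matrix over Z this has rank 9, with invariant factors (1,1,1,1,1,1,1,1,1).

Boundary ∂_2: C_2 → C_1 sends each 2-simplex [p,q,r] to [q,r] − [p,r] + [p,q]. For instance
  ∂[1,8,9] = [8,9] − [1,9] + [1,8],
  ∂[3,5,6] = [5,6] − [3,6] + [3,5].
As a 30×20 matrix over Z this has rank 20, with invariant factors (1,1,1,1,1,1,1,1,1,1,1,1,1,1,1,1,1,1,1,2).

From H_k ≅ ker(∂_k) / im(∂_{k+1}) we obtain:

  H_0: rank C_0 − rank ∂_1 = 10 − 9 = 1, and the invariant factors of ∂_1 are all 1, so H_0 ≅ Z.

(K is a triangulation of the Klein bottle.)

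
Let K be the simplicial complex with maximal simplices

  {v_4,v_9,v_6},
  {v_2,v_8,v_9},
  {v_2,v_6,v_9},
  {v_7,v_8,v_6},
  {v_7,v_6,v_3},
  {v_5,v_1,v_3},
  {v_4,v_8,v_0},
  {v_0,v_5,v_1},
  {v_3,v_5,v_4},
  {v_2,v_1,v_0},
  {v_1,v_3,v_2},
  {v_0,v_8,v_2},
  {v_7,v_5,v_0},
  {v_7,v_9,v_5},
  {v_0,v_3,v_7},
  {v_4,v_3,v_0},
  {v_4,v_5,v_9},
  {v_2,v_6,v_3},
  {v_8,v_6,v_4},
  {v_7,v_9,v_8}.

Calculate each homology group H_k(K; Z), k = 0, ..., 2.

H_0 ≅ Z,  H_1 ≅ Z ⊕ Z/2Z,  H_2 = 0.

Order the vertices as v_0 < v_1 < v_2 < v_3 < v_4 < v_5 < v_6 < v_7 < v_8 < v_9. Listing each simplex with vertices in this order, K has dimension 2 with simplices:

  0-simplices (10): [v_0], [v_1], [v_2], [v_3], [v_4], [v_5], [v_6], [v_7], [v_8], [v_9]
  1-simplices (30): (30 of them)
  2-simplices (20): (20 of them)

Hence C_0 ≅ Z^10, C_1 ≅ Z^30, C_2 ≅ Z^20.

∂_1: C_1 → C_0 is given by ∂[p,q] = [q] − [p]. For instance
  ∂[v_3,v_7] = [v_7] − [v_3].
As a 10×30 matrix over Z this has rank 9, with invariant factors (1,1,1,1,1,1,1,1,1).

Boundary ∂_2: C_2 → C_1 acts by ∂[p,q,r] = [q,r] − [p,r] + [p,q]. For instance
  ∂[v_0,v_5,v_7] = [v_5,v_7] − [v_0,v_7] + [v_0,v_5],
  ∂[v_2,v_3,v_6] = [v_3,v_6] − [v_2,v_6] + [v_2,v_3].
As a 30×20 matrix over Z this has rank 20, with invariant factors (1,1,1,1,1,1,1,1,1,1,1,1,1,1,1,1,1,1,1,2).

Now H_k = ker ∂_k / im ∂_{k+1}, so:

  H_0: rank C_0 − rank ∂_1 = 10 − 9 = 1, and the invariant factors of ∂_1 are all 1, so H_0 ≅ Z.
  H_1: rank ker ∂_1 − rank ∂_2 = (30 − 9) − 20 = 1, and ∂_2 has invariant factor 2 > 1, so H_1 ≅ Z ⊕ Z/2Z.
  H_2: rank ker ∂_2 − rank ∂_3 = (20 − 20) − 0 = 0, and there is no ∂_3, so H_2 ≅ 0.

As a check, the Euler characteristic is 10 − 30 + 20 = 0, which agrees with 1 − 1 + 0 = 0.
(K is a triangulation of the Klein bottle.)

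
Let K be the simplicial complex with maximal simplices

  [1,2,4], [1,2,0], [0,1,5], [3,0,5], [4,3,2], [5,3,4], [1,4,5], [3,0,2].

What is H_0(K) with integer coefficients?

Fix the vertex order 0 < 1 < 2 < 3 < 4 < 5 and write every simplex with vertices in increasing order. Then dim K = 2 and the simplices of K are:

  0-simplices (6): [0], [1], [2], [3], [4], [5]
  1-simplices (12): [0,1], [0,2], [0,3], [0,5], [1,2], [1,4], [1,5], [2,3], [2,4], [3,4], [3,5], [4,5]
  2-simplices (8): [0,1,2], [0,1,5], [0,2,3], [0,3,5], [1,2,4], [1,4,5], [2,3,4], [3,4,5]

so the chain groups are C_0 ≅ Z^6, C_1 ≅ Z^12, C_2 ≅ Z^8.

∂_1: C_1 → C_0 maps an edge to its endpoints' difference, ∂[p,q] = q − p.
The resulting 6×12 matrix has rank 5, and its Smith normal form has invariant factors (1,1,1,1,1).

The boundary map ∂_2: C_2 → C_1 acts by ∂[p,q,r] = [q,r] − [p,r] + [p,q]. For instance
  ∂[1,2,4] = [2,4] − [1,4] + [1,2],
  ∂[0,1,2] = [1,2] − [0,2] + [0,1].
This gives a 12×8 integer matrix of rank 7; reducing to Smith normal form yields diagonal entries (1,1,1,1,1,1,1).

Now H_k = ker ∂_k / im ∂_{k+1}, so:

  H_0: rank C_0 − rank ∂_1 = 6 − 5 = 1, and the invariant factors of ∂_1 are all 1, so H_0 ≅ Z.

(K is a triangulation of the 2-sphere S^2.)

H_0 = Z.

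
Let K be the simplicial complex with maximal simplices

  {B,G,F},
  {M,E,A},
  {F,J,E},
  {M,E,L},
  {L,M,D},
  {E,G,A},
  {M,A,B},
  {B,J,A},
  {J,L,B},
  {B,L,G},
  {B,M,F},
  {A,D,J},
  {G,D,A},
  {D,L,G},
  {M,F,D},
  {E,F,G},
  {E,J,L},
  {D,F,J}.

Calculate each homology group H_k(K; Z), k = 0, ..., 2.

H_0 = Z,  H_1 = Z^2,  H_2 = Z.

We work with the vertex ordering A < B < D < E < F < G < J < L < M. The simplices of K, each written with vertices in increasing order, are:

  0-simplices (9): A, B, D, E, F, G, J, L, M
  1-simplices (27): AB, AD, AE, AG, AJ, AM, BF, BG, BJ, BL, BM, DF, DG, DJ, DL, DM, EF, EG, EJ, EL, EM, FG, FJ, FM, GL, JL, LM
  2-simplices (18): ABJ, ABM, ADG, ADJ, AEG, AEM, BFG, BFM, BGL, BJL, DFJ, DFM, DGL, DLM, EFG, EFJ, EJL, ELM

giving chain groups C_0 ≅ Z^9, C_1 ≅ Z^27, C_2 ≅ Z^18.

The boundary map ∂_1: C_1 → C_0 sends each edge [p,q] (with p < q) to q − p.
This gives a 9×27 integer matrix of rank 8; reducing to Smith normal form yields diagonal entries (1,1,1,1,1,1,1,1).

Boundary ∂_2: C_2 → C_1 sends each 2-simplex [p,q,r] to [q,r] − [p,r] + [p,q]. For instance
  ∂EJL = JL − EL + EJ,
  ∂ADG = DG − AG + AD.
The resulting 27×18 matrix has rank 17, and its Smith normal form has invariant factors (1,1,1,1,1,1,1,1,1,1,1,1,1,1,1,1,1).

Now H_k = ker ∂_k / im ∂_{k+1}, so:

  H_0: rank C_0 − rank ∂_1 = 9 − 8 = 1, and the invariant factors of ∂_1 are all 1, so H_0 ≅ Z.
  H_1: rank ker ∂_1 − rank ∂_2 = (27 − 8) − 17 = 2, and the invariant factors of ∂_2 are all 1, so H_1 ≅ Z^2.
  H_2: rank ker ∂_2 − rank ∂_3 = (18 − 17) − 0 = 1, and there is no ∂_3, so H_2 ≅ Z.

As a check, the Euler characteristic is 9 − 27 + 18 = 0, which agrees with 1 − 2 + 1 = 0.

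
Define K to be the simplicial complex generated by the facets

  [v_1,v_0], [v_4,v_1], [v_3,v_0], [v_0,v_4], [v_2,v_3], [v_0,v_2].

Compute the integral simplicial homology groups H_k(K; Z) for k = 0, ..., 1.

Take the total order v_0 < v_1 < v_2 < v_3 < v_4 on the vertex set. Then K (dimension 1) consists of the simplices:

  0-simplices (5): [v_0], [v_1], [v_2], [v_3], [v_4]
  1-simplices (6): [v_0,v_1], [v_0,v_2], [v_0,v_3], [v_0,v_4], [v_1,v_4], [v_2,v_3]

Hence C_0 ≅ Z^5, C_1 ≅ Z^6.

The boundary map ∂_1: C_1 → C_0 is given by ∂[p,q] = [q] − [p]. For instance
  ∂[v_0,v_3] = [v_3] − [v_0].
The 5×6 boundary matrix has rank 4 and Smith normal form diag(1,1,1,1).

From H_k ≅ ker(∂_k) / im(∂_{k+1}) we obtain:

  H_0: rank C_0 − rank ∂_1 = 5 − 4 = 1, and the invariant factors of ∂_1 are all 1, so H_0 = Z.
  H_1: rank ker ∂_1 − rank ∂_2 = (6 − 4) − 0 = 2, and there is no ∂_2, so H_1 = Z^2.

(K is a triangulation of a wedge of 2 circles.)

H_0 ≅ Z,  H_1 ≅ Z^2.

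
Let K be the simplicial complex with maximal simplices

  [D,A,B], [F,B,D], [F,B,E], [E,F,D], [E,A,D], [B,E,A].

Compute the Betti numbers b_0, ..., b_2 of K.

b_0 = 1, b_1 = 0, b_2 = 1.

We work with the vertex ordering A < B < D < E < F. The simplices of K, each written with vertices in increasing order, are:

  0-simplices (5): A, B, D, E, F
  1-simplices (9): AB, AD, AE, BD, BE, BF, DE, DF, EF
  2-simplices (6): ABD, ABE, ADE, BDF, BEF, DEF

so the chain groups are C_0 ≅ Z^5, C_1 ≅ Z^9, C_2 ≅ Z^6.

∂_1: C_1 → C_0 maps an edge to its endpoints' difference, ∂[p,q] = q − p.
The 5×9 boundary matrix has rank 4 and Smith normal form diag(1,1,1,1).

∂_2: C_2 → C_1 maps a triangle to the signed sum of its edges. For instance
  ∂BEF = EF − BF + BE,
  ∂ABD = BD − AD + AB.
As a 9×6 matrix over Z this has rank 5, with invariant factors (1,1,1,1,1).

Reading off H_k = ker ∂_k / im ∂_{k+1}:

  H_0: rank C_0 − rank ∂_1 = 5 − 4 = 1, and the invariant factors of ∂_1 are all 1, so H_0 = Z.
  H_1: rank ker ∂_1 − rank ∂_2 = (9 − 4) − 5 = 0, and the invariant factors of ∂_2 are all 1, so H_1 = 0.
  H_2: rank ker ∂_2 − rank ∂_3 = (6 − 5) − 0 = 1, and there is no ∂_3, so H_2 = Z.

(K is a triangulation of the 2-sphere S^2.)

Hence the Betti numbers are b_0 = 1, b_1 = 0, b_2 = 1.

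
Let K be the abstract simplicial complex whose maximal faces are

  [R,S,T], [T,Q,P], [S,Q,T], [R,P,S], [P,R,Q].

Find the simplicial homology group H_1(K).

We work with the vertex ordering P < Q < R < S < T. The simplices of K, each written with vertices in increasing order, are:

  0-simplices (5): P, Q, R, S, T
  1-simplices (10): PQ, PR, PS, PT, QR, QS, QT, RS, RT, ST
  2-simplices (5): PQR, PQT, PRS, QST, RST

giving chain groups C_0 ≅ Z^5, C_1 ≅ Z^10, C_2 ≅ Z^5.

∂_1: C_1 → C_0 sends each edge [p,q] (with p < q) to q − p. For instance
  ∂RS = S − R.
The 5×10 boundary matrix has rank 4 and Smith normal form diag(1,1,1,1).

∂_2: C_2 → C_1 maps a triangle to the signed sum of its edges. For instance
  ∂PQT = QT − PT + PQ,
  ∂QST = ST − QT + QS.
The 10×5 boundary matrix has rank 5 and Smith normal form diag(1,1,1,1,1).

Computing H_k = (kernel of ∂_k) / (image of ∂_{k+1}):

  H_1: rank ker ∂_1 − rank ∂_2 = (10 − 4) − 5 = 1, and the invariant factors of ∂_2 are all 1, so H_1 = Z.

H_1 ≅ Z.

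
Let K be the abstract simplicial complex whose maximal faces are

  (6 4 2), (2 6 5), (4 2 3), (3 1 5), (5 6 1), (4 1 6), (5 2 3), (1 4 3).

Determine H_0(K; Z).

We work with the vertex ordering 1 < 2 < 3 < 4 < 5 < 6. The simplices of K, each written with vertices in increasing order, are:

  0-simplices (6): [1], [2], [3], [4], [5], [6]
  1-simplices (12): [1,3], [1,4], [1,5], [1,6], [2,3], [2,4], [2,5], [2,6], [3,4], [3,5], [4,6], [5,6]
  2-simplices (8): [1,3,4], [1,3,5], [1,4,6], [1,5,6], [2,3,4], [2,3,5], [2,4,6], [2,5,6]

Hence C_0 ≅ Z^6, C_1 ≅ Z^12, C_2 ≅ Z^8.

Boundary ∂_1: C_1 → C_0 is given by ∂[p,q] = [q] − [p].
The 6×12 boundary matrix has rank 5 and Smith normal form diag(1,1,1,1,1).

∂_2: C_2 → C_1 sends each 2-simplex [p,q,r] to [q,r] − [p,r] + [p,q]. For instance
  ∂[2,4,6] = [4,6] − [2,6] + [2,4],
  ∂[1,4,6] = [4,6] − [1,6] + [1,4].
As a 12×8 matrix over Z this has rank 7, with invariant factors (1,1,1,1,1,1,1).

Computing H_k = (kernel of ∂_k) / (image of ∂_{k+1}):

  H_0: rank C_0 − rank ∂_1 = 6 − 5 = 1, and the invariant factors of ∂_1 are all 1, so H_0 ≅ Z.

H_0 ≅ Z.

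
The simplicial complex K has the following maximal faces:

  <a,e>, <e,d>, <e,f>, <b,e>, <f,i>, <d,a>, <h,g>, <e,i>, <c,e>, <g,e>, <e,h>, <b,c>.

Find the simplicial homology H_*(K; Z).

Take the total order a < b < c < d < e < f < g < h < i on the vertex set. Then K (dimension 1) consists of the simplices:

  0-simplices (9): a, b, c, d, e, f, g, h, i
  1-simplices (12): ad, ae, bc, be, ce, de, ef, eg, eh, ei, fi, gh

Hence C_0 ≅ Z^9, C_1 ≅ Z^12.

The boundary map ∂_1: C_1 → C_0 is given by ∂[p,q] = [q] − [p].
The 9×12 boundary matrix has rank 8 and Smith normal form diag(1,1,1,1,1,1,1,1).

From H_k ≅ ker(∂_k) / im(∂_{k+1}) we obtain:

  H_0: rank C_0 − rank ∂_1 = 9 − 8 = 1, and the invariant factors of ∂_1 are all 1, so H_0 = Z.
  H_1: rank ker ∂_1 − rank ∂_2 = (12 − 8) − 0 = 4, and there is no ∂_2, so H_1 = Z^4.

(K is a triangulation of a wedge of 4 circles.)

H_0 ≅ Z,  H_1 ≅ Z^4.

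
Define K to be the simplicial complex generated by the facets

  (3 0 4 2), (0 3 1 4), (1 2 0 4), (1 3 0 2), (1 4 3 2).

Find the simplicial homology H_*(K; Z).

We work with the vertex ordering 0 < 1 < 2 < 3 < 4. The simplices of K, each written with vertices in increasing order, are:

  0-simplices (5): [0], [1], [2], [3], [4]
  1-simplices (10): [0,1], [0,2], [0,3], [0,4], [1,2], [1,3], [1,4], [2,3], [2,4], [3,4]
  2-simplices (10): [0,1,2], [0,1,3], [0,1,4], [0,2,3], [0,2,4], [0,3,4], [1,2,3], [1,2,4], [1,3,4], [2,3,4]
  3-simplices (5): [0,1,2,3], [0,1,2,4], [0,1,3,4], [0,2,3,4], [1,2,3,4]

giving chain groups C_0 ≅ Z^5, C_1 ≅ Z^10, C_2 ≅ Z^10, C_3 ≅ Z^5.

The boundary map ∂_1: C_1 → C_0 is given by ∂[p,q] = [q] − [p].
The 5×10 boundary matrix has rank 4 and Smith normal form diag(1,1,1,1).

∂_2: C_2 → C_1 sends each 2-simplex [p,q,r] to [q,r] − [p,r] + [p,q]. For instance
  ∂[0,1,3] = [1,3] − [0,3] + [0,1],
  ∂[1,2,4] = [2,4] − [1,4] + [1,2].
The resulting 10×10 matrix has rank 6, and its Smith normal form has invariant factors (1,1,1,1,1,1).

The boundary map ∂_3: C_3 → C_2 sends each 3-simplex σ to the alternating sum Σ_i (−1)^i (σ with its i-th vertex removed). For instance
  ∂[0,1,2,3] = [1,2,3] − [0,2,3] + [0,1,3] − [0,1,2],
  ∂[0,1,2,4] = [1,2,4] − [0,2,4] + [0,1,4] − [0,1,2].
The 10×5 boundary matrix has rank 4 and Smith normal form diag(1,1,1,1).

From H_k ≅ ker(∂_k) / im(∂_{k+1}) we obtain:

  H_0: rank C_0 − rank ∂_1 = 5 − 4 = 1, and the invariant factors of ∂_1 are all 1, so H_0 = Z.
  H_1: rank ker ∂_1 − rank ∂_2 = (10 − 4) − 6 = 0, and the invariant factors of ∂_2 are all 1, so H_1 = 0.
  H_2: rank ker ∂_2 − rank ∂_3 = (10 − 6) − 4 = 0, and the invariant factors of ∂_3 are all 1, so H_2 = 0.
  H_3: rank ker ∂_3 − rank ∂_4 = (5 − 4) − 0 = 1, and there is no ∂_4, so H_3 = Z.

H_0 ≅ Z,  H_1 = 0,  H_2 = 0,  H_3 ≅ Z.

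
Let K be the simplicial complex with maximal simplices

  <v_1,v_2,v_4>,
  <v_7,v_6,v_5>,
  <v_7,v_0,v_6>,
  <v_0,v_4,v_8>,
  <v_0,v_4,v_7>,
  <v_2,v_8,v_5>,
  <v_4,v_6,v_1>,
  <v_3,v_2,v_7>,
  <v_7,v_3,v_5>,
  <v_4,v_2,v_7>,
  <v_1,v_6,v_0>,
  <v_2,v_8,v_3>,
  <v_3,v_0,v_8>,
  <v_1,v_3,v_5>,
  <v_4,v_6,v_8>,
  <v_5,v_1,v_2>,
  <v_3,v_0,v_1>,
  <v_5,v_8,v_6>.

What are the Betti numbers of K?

b_0 = 1, b_1 = 1, b_2 = 0.

Order the vertices as v_0 < v_1 < v_2 < v_3 < v_4 < v_5 < v_6 < v_7 < v_8. Listing each simplex with vertices in this order, K has dimension 2 with simplices:

  0-simplices (9): [v_0], [v_1], [v_2], [v_3], [v_4], [v_5], [v_6], [v_7], [v_8]
  1-simplices (27): (27 of them)
  2-simplices (18): (18 of them)

so the chain groups are C_0 ≅ Z^9, C_1 ≅ Z^27, C_2 ≅ Z^18.

Boundary ∂_1: C_1 → C_0 sends each edge [p,q] (with p < q) to q − p. For instance
  ∂[v_2,v_3] = [v_3] − [v_2].
The 9×27 boundary matrix has rank 8 and Smith normal form diag(1,1,1,1,1,1,1,1).

∂_2: C_2 → C_1 sends each 2-simplex [p,q,r] to [q,r] − [p,r] + [p,q]. For instance
  ∂[v_2,v_4,v_7] = [v_4,v_7] − [v_2,v_7] + [v_2,v_4],
  ∂[v_1,v_2,v_5] = [v_2,v_5] − [v_1,v_5] + [v_1,v_2].
This gives a 27×18 integer matrix of rank 18; reducing to Smith normal form yields diagonal entries (1,1,1,1,1,1,1,1,1,1,1,1,1,1,1,1,1,2).

Computing H_k = (kernel of ∂_k) / (image of ∂_{k+1}):

  H_0: rank C_0 − rank ∂_1 = 9 − 8 = 1, and the invariant factors of ∂_1 are all 1, so H_0 = Z.
  H_1: rank ker ∂_1 − rank ∂_2 = (27 − 8) − 18 = 1, and ∂_2 has invariant factor 2 > 1, so H_1 = Z ⊕ Z/2Z.
  H_2: rank ker ∂_2 − rank ∂_3 = (18 − 18) − 0 = 0, and there is no ∂_3, so H_2 = 0.

Hence the Betti numbers are b_0 = 1, b_1 = 1, b_2 = 0.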